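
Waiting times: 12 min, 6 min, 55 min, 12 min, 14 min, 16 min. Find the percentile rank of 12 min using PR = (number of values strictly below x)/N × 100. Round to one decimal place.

16.7

N = 6.
Strictly below 12: 1. Equal to 12: 2.
PR = 1/6 × 100 = 16.7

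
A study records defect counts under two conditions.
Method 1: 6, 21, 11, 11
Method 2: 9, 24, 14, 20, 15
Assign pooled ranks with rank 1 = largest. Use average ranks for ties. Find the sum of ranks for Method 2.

Sorted (descending): 24, 21, 20, 15, 14, 11, 11, 9, 6
The 2 values of 11 occupy positions 6–7 → average rank (6+7)/2 = 6.5.
Method 2 values → pooled ranks: 9→8, 24→1, 14→5, 20→3, 15→4
Rank sum = 8 + 1 + 5 + 3 + 4 = 21

21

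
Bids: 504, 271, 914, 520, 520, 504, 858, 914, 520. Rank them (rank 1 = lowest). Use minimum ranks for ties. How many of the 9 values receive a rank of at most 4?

6

Sorted (ascending): 271, 504, 504, 520, 520, 520, 858, 914, 914
The 2 values of 504 occupy positions 2–3 → each gets rank 2.
The 3 values of 520 occupy positions 4–6 → each gets rank 4.
The 2 values of 914 occupy positions 8–9 → each gets rank 8.
Ranks ≤ 4: {1, 2, 2, 4, 4, 4} → 6 values.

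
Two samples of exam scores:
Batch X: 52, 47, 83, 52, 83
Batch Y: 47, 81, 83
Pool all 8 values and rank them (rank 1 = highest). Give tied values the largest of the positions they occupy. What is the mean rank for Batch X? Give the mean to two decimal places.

5.20

Sorted (descending): 83, 83, 83, 81, 52, 52, 47, 47
The 3 values of 83 occupy positions 1–3 → each gets rank 3.
The 2 values of 52 occupy positions 5–6 → each gets rank 6.
The 2 values of 47 occupy positions 7–8 → each gets rank 8.
Batch X values → pooled ranks: 52→6, 47→8, 83→3, 52→6, 83→3
Mean rank = (6 + 8 + 3 + 6 + 3) / 5 = 5.20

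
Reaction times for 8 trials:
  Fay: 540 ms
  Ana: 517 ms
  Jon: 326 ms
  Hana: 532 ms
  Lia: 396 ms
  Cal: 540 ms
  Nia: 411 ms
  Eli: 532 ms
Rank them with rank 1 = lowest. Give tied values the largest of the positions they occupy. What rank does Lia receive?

Sorted (ascending): 326, 396, 411, 517, 532, 532, 540, 540
The 2 values of 532 occupy positions 5–6 → each gets rank 6.
The 2 values of 540 occupy positions 7–8 → each gets rank 8.
Lia has value 396 ms → rank 2.

2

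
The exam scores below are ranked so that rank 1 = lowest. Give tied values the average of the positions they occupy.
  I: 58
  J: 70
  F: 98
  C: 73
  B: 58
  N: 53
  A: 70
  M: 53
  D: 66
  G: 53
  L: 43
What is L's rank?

1

Sorted (ascending): 43, 53, 53, 53, 58, 58, 66, 70, 70, 73, 98
The 3 values of 53 occupy positions 2–4 → average rank 3.
The 2 values of 58 occupy positions 5–6 → average rank (5+6)/2 = 5.5.
The 2 values of 70 occupy positions 8–9 → average rank (8+9)/2 = 8.5.
L has value 43 → rank 1.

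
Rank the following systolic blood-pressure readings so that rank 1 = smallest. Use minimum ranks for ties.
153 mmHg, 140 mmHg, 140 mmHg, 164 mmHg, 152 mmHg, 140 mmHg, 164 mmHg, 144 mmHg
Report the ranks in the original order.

6, 1, 1, 7, 5, 1, 7, 4

Sorted (ascending): 140, 140, 140, 144, 152, 153, 164, 164
The 3 values of 140 occupy positions 1–3 → each gets rank 1.
The 2 values of 164 occupy positions 7–8 → each gets rank 7.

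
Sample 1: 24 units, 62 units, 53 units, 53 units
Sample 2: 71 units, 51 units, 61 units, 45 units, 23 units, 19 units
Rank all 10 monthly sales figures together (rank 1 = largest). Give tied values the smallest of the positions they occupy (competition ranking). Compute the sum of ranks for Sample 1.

18

Sorted (descending): 71, 62, 61, 53, 53, 51, 45, 24, 23, 19
The 2 values of 53 occupy positions 4–5 → each gets rank 4.
Sample 1 values → pooled ranks: 24→8, 62→2, 53→4, 53→4
Rank sum = 8 + 2 + 4 + 4 = 18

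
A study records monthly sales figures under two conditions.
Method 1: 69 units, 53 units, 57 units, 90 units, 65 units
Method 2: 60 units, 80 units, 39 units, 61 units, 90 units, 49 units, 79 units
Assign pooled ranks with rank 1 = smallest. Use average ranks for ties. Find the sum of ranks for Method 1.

Sorted (ascending): 39, 49, 53, 57, 60, 61, 65, 69, 79, 80, 90, 90
The 2 values of 90 occupy positions 11–12 → average rank (11+12)/2 = 11.5.
Method 1 values → pooled ranks: 69→8, 53→3, 57→4, 90→11.5, 65→7
Rank sum = 8 + 3 + 4 + 11.5 + 7 = 33.5

33.5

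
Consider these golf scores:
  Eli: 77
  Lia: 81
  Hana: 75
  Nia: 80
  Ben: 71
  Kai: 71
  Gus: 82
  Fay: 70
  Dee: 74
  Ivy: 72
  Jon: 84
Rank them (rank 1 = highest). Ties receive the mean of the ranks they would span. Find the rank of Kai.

Sorted (descending): 84, 82, 81, 80, 77, 75, 74, 72, 71, 71, 70
The 2 values of 71 occupy positions 9–10 → average rank (9+10)/2 = 9.5.
Kai has value 71 → rank 9.5.

9.5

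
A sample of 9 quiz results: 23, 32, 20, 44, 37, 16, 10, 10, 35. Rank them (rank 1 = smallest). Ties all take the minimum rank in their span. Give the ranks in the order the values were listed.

Sorted (ascending): 10, 10, 16, 20, 23, 32, 35, 37, 44
The 2 values of 10 occupy positions 1–2 → each gets rank 1.

5, 6, 4, 9, 8, 3, 1, 1, 7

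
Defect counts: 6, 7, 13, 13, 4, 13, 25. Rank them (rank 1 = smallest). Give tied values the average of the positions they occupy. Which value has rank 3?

Sorted (ascending): 4, 6, 7, 13, 13, 13, 25
The 3 values of 13 occupy positions 4–6 → average rank 5.
Rank 3 → value 7.

7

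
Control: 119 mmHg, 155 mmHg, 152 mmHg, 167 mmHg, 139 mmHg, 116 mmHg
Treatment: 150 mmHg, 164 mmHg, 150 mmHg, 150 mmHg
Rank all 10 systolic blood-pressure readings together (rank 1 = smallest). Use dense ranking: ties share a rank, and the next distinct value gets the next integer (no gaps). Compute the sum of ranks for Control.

25

Sorted (ascending): 116, 119, 139, 150, 150, 150, 152, 155, 164, 167
The 3 values of 150 share dense rank 4.
Remaining distinct values take the next consecutive integers.
Control values → pooled ranks: 119→2, 155→6, 152→5, 167→8, 139→3, 116→1
Rank sum = 2 + 6 + 5 + 8 + 3 + 1 = 25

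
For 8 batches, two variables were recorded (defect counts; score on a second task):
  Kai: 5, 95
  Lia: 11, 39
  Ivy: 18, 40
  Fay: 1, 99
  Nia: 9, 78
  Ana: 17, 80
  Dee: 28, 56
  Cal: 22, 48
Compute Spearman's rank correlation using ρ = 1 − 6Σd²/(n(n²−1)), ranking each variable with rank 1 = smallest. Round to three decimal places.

-0.619

Ranks of variable 1: 2, 4, 6, 1, 3, 5, 8, 7
Ranks of variable 2: 7, 1, 2, 8, 5, 6, 4, 3
d = r₁ − r₂: -5, 3, 4, -7, -2, -1, 4, 4
d²: 25, 9, 16, 49, 4, 1, 16, 16; Σd² = 136
ρ = 1 − 6·136/(8·63) = 1 − 816/504 = -0.619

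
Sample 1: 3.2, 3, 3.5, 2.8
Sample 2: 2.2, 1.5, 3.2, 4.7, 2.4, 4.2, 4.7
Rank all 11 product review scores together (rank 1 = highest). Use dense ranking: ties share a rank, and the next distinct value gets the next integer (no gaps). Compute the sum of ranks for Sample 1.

Sorted (descending): 4.7, 4.7, 4.2, 3.5, 3.2, 3.2, 3, 2.8, 2.4, 2.2, 1.5
The 2 values of 4.7 share dense rank 1.
The 2 values of 3.2 share dense rank 4.
Remaining distinct values take the next consecutive integers.
Sample 1 values → pooled ranks: 3.2→4, 3→5, 3.5→3, 2.8→6
Rank sum = 4 + 5 + 3 + 6 = 18

18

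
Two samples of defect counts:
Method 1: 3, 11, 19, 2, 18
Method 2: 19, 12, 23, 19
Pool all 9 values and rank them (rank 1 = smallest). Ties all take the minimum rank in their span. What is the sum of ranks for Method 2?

25

Sorted (ascending): 2, 3, 11, 12, 18, 19, 19, 19, 23
The 3 values of 19 occupy positions 6–8 → each gets rank 6.
Method 2 values → pooled ranks: 19→6, 12→4, 23→9, 19→6
Rank sum = 6 + 4 + 9 + 6 = 25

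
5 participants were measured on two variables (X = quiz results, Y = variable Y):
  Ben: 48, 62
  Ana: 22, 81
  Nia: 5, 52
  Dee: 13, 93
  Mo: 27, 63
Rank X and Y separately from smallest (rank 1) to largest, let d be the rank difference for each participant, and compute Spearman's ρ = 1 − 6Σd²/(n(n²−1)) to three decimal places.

Ranks of variable 1: 5, 3, 1, 2, 4
Ranks of variable 2: 2, 4, 1, 5, 3
d = r₁ − r₂: 3, -1, 0, -3, 1
d²: 9, 1, 0, 9, 1; Σd² = 20
ρ = 1 − 6·20/(5·24) = 1 − 120/120 = 0.000

0.000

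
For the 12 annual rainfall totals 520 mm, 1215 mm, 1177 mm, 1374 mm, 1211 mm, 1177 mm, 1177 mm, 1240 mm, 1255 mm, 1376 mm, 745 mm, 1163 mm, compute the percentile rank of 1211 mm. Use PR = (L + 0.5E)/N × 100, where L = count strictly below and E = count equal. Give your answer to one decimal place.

54.2

N = 12.
Strictly below 1211: 6. Equal to 1211: 1.
PR = (6 + 0.5·1)/12 × 100 = 54.2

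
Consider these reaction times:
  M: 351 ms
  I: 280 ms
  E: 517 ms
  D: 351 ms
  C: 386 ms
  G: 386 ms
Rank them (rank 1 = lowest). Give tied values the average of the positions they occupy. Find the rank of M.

2.5

Sorted (ascending): 280, 351, 351, 386, 386, 517
The 2 values of 351 occupy positions 2–3 → average rank (2+3)/2 = 2.5.
The 2 values of 386 occupy positions 4–5 → average rank (4+5)/2 = 4.5.
M has value 351 ms → rank 2.5.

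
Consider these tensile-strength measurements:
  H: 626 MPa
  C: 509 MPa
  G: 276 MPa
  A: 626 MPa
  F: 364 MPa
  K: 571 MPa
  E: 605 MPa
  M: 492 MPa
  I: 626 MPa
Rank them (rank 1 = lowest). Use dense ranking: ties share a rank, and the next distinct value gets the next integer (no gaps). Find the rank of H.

Sorted (ascending): 276, 364, 492, 509, 571, 605, 626, 626, 626
The 3 values of 626 share dense rank 7.
Remaining distinct values take the next consecutive integers.
H has value 626 MPa → rank 7.

7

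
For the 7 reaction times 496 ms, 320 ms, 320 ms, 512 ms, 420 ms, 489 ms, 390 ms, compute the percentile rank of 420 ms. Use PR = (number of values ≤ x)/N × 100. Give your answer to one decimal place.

N = 7.
Strictly below 420: 3. Equal to 420: 1.
PR = 4/7 × 100 = 57.1

57.1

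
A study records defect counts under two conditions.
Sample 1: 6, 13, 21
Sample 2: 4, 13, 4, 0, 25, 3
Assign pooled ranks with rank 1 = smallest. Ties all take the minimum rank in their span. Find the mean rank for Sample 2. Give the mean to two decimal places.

4.00

Sorted (ascending): 0, 3, 4, 4, 6, 13, 13, 21, 25
The 2 values of 4 occupy positions 3–4 → each gets rank 3.
The 2 values of 13 occupy positions 6–7 → each gets rank 6.
Sample 2 values → pooled ranks: 4→3, 13→6, 4→3, 0→1, 25→9, 3→2
Mean rank = (3 + 6 + 3 + 1 + 9 + 2) / 6 = 4.00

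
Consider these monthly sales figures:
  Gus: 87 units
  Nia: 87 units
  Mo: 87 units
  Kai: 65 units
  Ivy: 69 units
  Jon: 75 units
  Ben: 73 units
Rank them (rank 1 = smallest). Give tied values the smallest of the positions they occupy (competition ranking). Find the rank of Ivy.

2

Sorted (ascending): 65, 69, 73, 75, 87, 87, 87
The 3 values of 87 occupy positions 5–7 → each gets rank 5.
Ivy has value 69 units → rank 2.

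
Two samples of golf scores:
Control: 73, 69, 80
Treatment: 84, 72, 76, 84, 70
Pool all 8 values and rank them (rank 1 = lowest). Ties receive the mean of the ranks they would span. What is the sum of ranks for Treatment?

Sorted (ascending): 69, 70, 72, 73, 76, 80, 84, 84
The 2 values of 84 occupy positions 7–8 → average rank (7+8)/2 = 7.5.
Treatment values → pooled ranks: 84→7.5, 72→3, 76→5, 84→7.5, 70→2
Rank sum = 7.5 + 3 + 5 + 7.5 + 2 = 25

25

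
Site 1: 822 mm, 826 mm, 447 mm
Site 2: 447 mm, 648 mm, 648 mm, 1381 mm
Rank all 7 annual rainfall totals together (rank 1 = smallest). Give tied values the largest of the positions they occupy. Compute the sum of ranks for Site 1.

13

Sorted (ascending): 447, 447, 648, 648, 822, 826, 1381
The 2 values of 447 occupy positions 1–2 → each gets rank 2.
The 2 values of 648 occupy positions 3–4 → each gets rank 4.
Site 1 values → pooled ranks: 822→5, 826→6, 447→2
Rank sum = 5 + 6 + 2 = 13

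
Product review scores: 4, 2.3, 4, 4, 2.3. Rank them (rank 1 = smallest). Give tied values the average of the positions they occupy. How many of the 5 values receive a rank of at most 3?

2

Sorted (ascending): 2.3, 2.3, 4, 4, 4
The 2 values of 2.3 occupy positions 1–2 → average rank (1+2)/2 = 1.5.
The 3 values of 4 occupy positions 3–5 → average rank 4.
Ranks ≤ 3: {1.5, 1.5} → 2 values.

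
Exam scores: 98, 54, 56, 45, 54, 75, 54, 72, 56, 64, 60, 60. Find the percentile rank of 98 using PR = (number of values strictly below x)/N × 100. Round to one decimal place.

91.7

N = 12.
Strictly below 98: 11. Equal to 98: 1.
PR = 11/12 × 100 = 91.7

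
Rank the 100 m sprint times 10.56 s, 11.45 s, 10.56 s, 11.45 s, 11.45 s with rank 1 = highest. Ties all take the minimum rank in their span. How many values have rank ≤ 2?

3

Sorted (descending): 11.45, 11.45, 11.45, 10.56, 10.56
The 3 values of 11.45 occupy positions 1–3 → each gets rank 1.
The 2 values of 10.56 occupy positions 4–5 → each gets rank 4.
Ranks ≤ 2: {1, 1, 1} → 3 values.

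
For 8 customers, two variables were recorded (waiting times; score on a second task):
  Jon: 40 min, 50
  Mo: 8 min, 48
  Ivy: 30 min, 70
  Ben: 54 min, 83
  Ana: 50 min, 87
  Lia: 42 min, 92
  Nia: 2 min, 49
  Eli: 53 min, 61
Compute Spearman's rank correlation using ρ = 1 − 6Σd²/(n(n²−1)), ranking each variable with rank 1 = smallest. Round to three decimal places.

0.643

Ranks of variable 1: 4, 2, 3, 8, 6, 5, 1, 7
Ranks of variable 2: 3, 1, 5, 6, 7, 8, 2, 4
d = r₁ − r₂: 1, 1, -2, 2, -1, -3, -1, 3
d²: 1, 1, 4, 4, 1, 9, 1, 9; Σd² = 30
ρ = 1 − 6·30/(8·63) = 1 − 180/504 = 0.643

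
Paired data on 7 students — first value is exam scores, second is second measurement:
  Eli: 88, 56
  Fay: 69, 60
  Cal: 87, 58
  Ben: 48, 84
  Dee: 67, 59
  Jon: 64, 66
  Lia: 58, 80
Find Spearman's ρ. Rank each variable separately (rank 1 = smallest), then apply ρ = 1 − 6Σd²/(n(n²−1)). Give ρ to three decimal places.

Ranks of variable 1: 7, 5, 6, 1, 4, 3, 2
Ranks of variable 2: 1, 4, 2, 7, 3, 5, 6
d = r₁ − r₂: 6, 1, 4, -6, 1, -2, -4
d²: 36, 1, 16, 36, 1, 4, 16; Σd² = 110
ρ = 1 − 6·110/(7·48) = 1 − 660/336 = -0.964

-0.964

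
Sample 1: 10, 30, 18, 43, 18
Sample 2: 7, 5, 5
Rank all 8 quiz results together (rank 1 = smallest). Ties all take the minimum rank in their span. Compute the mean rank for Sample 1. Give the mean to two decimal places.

5.80

Sorted (ascending): 5, 5, 7, 10, 18, 18, 30, 43
The 2 values of 5 occupy positions 1–2 → each gets rank 1.
The 2 values of 18 occupy positions 5–6 → each gets rank 5.
Sample 1 values → pooled ranks: 10→4, 30→7, 18→5, 43→8, 18→5
Mean rank = (4 + 7 + 5 + 8 + 5) / 5 = 5.80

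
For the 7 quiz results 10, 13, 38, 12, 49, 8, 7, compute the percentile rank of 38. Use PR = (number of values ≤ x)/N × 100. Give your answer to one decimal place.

N = 7.
Strictly below 38: 5. Equal to 38: 1.
PR = 6/7 × 100 = 85.7

85.7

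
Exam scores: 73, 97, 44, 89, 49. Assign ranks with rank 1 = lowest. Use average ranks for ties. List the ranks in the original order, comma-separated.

Sorted (ascending): 44, 49, 73, 89, 97
No ties — each value takes its position as its rank.

3, 5, 1, 4, 2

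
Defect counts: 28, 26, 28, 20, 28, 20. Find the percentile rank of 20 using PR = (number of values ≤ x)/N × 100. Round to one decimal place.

33.3

N = 6.
Strictly below 20: 0. Equal to 20: 2.
PR = 2/6 × 100 = 33.3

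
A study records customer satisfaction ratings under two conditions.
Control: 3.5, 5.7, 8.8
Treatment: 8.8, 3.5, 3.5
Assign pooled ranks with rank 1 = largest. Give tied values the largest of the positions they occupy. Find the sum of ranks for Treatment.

14

Sorted (descending): 8.8, 8.8, 5.7, 3.5, 3.5, 3.5
The 2 values of 8.8 occupy positions 1–2 → each gets rank 2.
The 3 values of 3.5 occupy positions 4–6 → each gets rank 6.
Treatment values → pooled ranks: 8.8→2, 3.5→6, 3.5→6
Rank sum = 2 + 6 + 6 = 14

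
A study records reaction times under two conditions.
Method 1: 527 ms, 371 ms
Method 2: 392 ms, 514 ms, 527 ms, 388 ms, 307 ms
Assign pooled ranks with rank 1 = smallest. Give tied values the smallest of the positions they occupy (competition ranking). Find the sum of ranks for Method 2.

Sorted (ascending): 307, 371, 388, 392, 514, 527, 527
The 2 values of 527 occupy positions 6–7 → each gets rank 6.
Method 2 values → pooled ranks: 392→4, 514→5, 527→6, 388→3, 307→1
Rank sum = 4 + 5 + 6 + 3 + 1 = 19

19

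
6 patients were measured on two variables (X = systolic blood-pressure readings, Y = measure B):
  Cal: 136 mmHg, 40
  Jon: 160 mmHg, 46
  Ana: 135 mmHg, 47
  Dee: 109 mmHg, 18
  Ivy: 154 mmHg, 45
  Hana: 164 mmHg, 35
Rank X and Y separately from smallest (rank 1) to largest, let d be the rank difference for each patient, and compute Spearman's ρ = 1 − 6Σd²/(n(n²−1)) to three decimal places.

Ranks of variable 1: 3, 5, 2, 1, 4, 6
Ranks of variable 2: 3, 5, 6, 1, 4, 2
d = r₁ − r₂: 0, 0, -4, 0, 0, 4
d²: 0, 0, 16, 0, 0, 16; Σd² = 32
ρ = 1 − 6·32/(6·35) = 1 − 192/210 = 0.086

0.086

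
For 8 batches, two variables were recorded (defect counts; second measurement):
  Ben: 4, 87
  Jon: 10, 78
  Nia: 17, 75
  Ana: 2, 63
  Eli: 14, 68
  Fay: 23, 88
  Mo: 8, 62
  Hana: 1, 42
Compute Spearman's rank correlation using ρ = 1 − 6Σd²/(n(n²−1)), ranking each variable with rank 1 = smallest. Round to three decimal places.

Ranks of variable 1: 3, 5, 7, 2, 6, 8, 4, 1
Ranks of variable 2: 7, 6, 5, 3, 4, 8, 2, 1
d = r₁ − r₂: -4, -1, 2, -1, 2, 0, 2, 0
d²: 16, 1, 4, 1, 4, 0, 4, 0; Σd² = 30
ρ = 1 − 6·30/(8·63) = 1 − 180/504 = 0.643

0.643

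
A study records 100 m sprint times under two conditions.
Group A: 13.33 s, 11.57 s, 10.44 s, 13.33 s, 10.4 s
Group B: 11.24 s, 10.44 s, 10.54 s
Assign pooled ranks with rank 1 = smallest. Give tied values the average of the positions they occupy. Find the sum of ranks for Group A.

24.5

Sorted (ascending): 10.4, 10.44, 10.44, 10.54, 11.24, 11.57, 13.33, 13.33
The 2 values of 10.44 occupy positions 2–3 → average rank (2+3)/2 = 2.5.
The 2 values of 13.33 occupy positions 7–8 → average rank (7+8)/2 = 7.5.
Group A values → pooled ranks: 13.33→7.5, 11.57→6, 10.44→2.5, 13.33→7.5, 10.4→1
Rank sum = 7.5 + 6 + 2.5 + 7.5 + 1 = 24.5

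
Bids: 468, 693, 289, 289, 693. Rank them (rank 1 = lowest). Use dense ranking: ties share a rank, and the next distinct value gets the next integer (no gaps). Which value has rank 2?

Sorted (ascending): 289, 289, 468, 693, 693
The 2 values of 289 share dense rank 1.
The 2 values of 693 share dense rank 3.
Remaining distinct values take the next consecutive integers.
Rank 2 → value 468.

468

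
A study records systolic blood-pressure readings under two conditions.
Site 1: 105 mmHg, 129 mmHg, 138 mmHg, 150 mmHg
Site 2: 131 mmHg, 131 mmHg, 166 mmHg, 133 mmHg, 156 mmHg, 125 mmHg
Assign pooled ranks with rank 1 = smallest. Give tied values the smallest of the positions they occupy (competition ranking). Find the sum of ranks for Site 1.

Sorted (ascending): 105, 125, 129, 131, 131, 133, 138, 150, 156, 166
The 2 values of 131 occupy positions 4–5 → each gets rank 4.
Site 1 values → pooled ranks: 105→1, 129→3, 138→7, 150→8
Rank sum = 1 + 3 + 7 + 8 = 19

19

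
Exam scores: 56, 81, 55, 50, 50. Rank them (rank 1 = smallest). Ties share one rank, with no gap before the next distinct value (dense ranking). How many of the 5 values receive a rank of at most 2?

3

Sorted (ascending): 50, 50, 55, 56, 81
The 2 values of 50 share dense rank 1.
Remaining distinct values take the next consecutive integers.
Ranks ≤ 2: {1, 1, 2} → 3 values.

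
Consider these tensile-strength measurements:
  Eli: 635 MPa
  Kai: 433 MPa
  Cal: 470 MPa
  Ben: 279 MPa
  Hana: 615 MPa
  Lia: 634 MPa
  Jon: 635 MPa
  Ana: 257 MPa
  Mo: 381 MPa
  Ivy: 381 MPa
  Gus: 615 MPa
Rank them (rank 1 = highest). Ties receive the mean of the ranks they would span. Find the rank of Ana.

Sorted (descending): 635, 635, 634, 615, 615, 470, 433, 381, 381, 279, 257
The 2 values of 635 occupy positions 1–2 → average rank (1+2)/2 = 1.5.
The 2 values of 615 occupy positions 4–5 → average rank (4+5)/2 = 4.5.
The 2 values of 381 occupy positions 8–9 → average rank (8+9)/2 = 8.5.
Ana has value 257 MPa → rank 11.

11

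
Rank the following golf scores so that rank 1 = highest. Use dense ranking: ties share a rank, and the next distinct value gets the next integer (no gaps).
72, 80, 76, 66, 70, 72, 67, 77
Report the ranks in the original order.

Sorted (descending): 80, 77, 76, 72, 72, 70, 67, 66
The 2 values of 72 share dense rank 4.
Remaining distinct values take the next consecutive integers.

4, 1, 3, 7, 5, 4, 6, 2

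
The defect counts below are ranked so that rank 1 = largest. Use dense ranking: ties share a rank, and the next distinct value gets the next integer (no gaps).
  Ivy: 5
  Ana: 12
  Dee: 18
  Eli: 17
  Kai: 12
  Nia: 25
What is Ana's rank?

4

Sorted (descending): 25, 18, 17, 12, 12, 5
The 2 values of 12 share dense rank 4.
Remaining distinct values take the next consecutive integers.
Ana has value 12 → rank 4.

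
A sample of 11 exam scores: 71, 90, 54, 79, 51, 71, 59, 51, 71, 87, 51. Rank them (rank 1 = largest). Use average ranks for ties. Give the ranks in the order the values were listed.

5, 1, 8, 3, 10, 5, 7, 10, 5, 2, 10

Sorted (descending): 90, 87, 79, 71, 71, 71, 59, 54, 51, 51, 51
The 3 values of 71 occupy positions 4–6 → average rank 5.
The 3 values of 51 occupy positions 9–11 → average rank 10.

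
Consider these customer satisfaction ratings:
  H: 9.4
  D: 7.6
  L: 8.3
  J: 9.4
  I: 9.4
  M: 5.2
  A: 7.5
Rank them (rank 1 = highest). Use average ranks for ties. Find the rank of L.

4

Sorted (descending): 9.4, 9.4, 9.4, 8.3, 7.6, 7.5, 5.2
The 3 values of 9.4 occupy positions 1–3 → average rank 2.
L has value 8.3 → rank 4.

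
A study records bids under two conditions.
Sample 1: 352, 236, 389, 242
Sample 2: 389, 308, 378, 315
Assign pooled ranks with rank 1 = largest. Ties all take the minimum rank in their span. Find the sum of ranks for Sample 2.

Sorted (descending): 389, 389, 378, 352, 315, 308, 242, 236
The 2 values of 389 occupy positions 1–2 → each gets rank 1.
Sample 2 values → pooled ranks: 389→1, 308→6, 378→3, 315→5
Rank sum = 1 + 6 + 3 + 5 = 15

15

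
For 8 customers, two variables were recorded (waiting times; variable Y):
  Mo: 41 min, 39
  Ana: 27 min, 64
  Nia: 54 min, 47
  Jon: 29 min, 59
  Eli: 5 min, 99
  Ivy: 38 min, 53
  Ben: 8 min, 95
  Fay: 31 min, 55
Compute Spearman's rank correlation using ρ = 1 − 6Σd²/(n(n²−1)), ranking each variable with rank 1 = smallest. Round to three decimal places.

Ranks of variable 1: 7, 3, 8, 4, 1, 6, 2, 5
Ranks of variable 2: 1, 6, 2, 5, 8, 3, 7, 4
d = r₁ − r₂: 6, -3, 6, -1, -7, 3, -5, 1
d²: 36, 9, 36, 1, 49, 9, 25, 1; Σd² = 166
ρ = 1 − 6·166/(8·63) = 1 − 996/504 = -0.976

-0.976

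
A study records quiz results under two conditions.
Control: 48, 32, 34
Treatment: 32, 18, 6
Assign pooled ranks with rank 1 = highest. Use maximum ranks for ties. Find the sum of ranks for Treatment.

15

Sorted (descending): 48, 34, 32, 32, 18, 6
The 2 values of 32 occupy positions 3–4 → each gets rank 4.
Treatment values → pooled ranks: 32→4, 18→5, 6→6
Rank sum = 4 + 5 + 6 = 15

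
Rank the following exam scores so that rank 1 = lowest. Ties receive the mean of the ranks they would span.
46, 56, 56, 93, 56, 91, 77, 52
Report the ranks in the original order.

Sorted (ascending): 46, 52, 56, 56, 56, 77, 91, 93
The 3 values of 56 occupy positions 3–5 → average rank 4.

1, 4, 4, 8, 4, 7, 6, 2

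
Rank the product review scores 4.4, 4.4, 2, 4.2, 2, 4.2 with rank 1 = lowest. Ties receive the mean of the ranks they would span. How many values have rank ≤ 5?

4

Sorted (ascending): 2, 2, 4.2, 4.2, 4.4, 4.4
The 2 values of 2 occupy positions 1–2 → average rank (1+2)/2 = 1.5.
The 2 values of 4.2 occupy positions 3–4 → average rank (3+4)/2 = 3.5.
The 2 values of 4.4 occupy positions 5–6 → average rank (5+6)/2 = 5.5.
Ranks ≤ 5: {1.5, 1.5, 3.5, 3.5} → 4 values.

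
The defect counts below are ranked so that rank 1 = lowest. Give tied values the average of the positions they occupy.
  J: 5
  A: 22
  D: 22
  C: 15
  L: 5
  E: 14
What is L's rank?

1.5

Sorted (ascending): 5, 5, 14, 15, 22, 22
The 2 values of 5 occupy positions 1–2 → average rank (1+2)/2 = 1.5.
The 2 values of 22 occupy positions 5–6 → average rank (5+6)/2 = 5.5.
L has value 5 → rank 1.5.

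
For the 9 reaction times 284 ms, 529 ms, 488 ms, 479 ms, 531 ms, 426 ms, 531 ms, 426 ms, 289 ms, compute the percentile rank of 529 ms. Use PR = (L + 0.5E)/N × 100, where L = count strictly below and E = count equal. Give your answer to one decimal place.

72.2

N = 9.
Strictly below 529: 6. Equal to 529: 1.
PR = (6 + 0.5·1)/9 × 100 = 72.2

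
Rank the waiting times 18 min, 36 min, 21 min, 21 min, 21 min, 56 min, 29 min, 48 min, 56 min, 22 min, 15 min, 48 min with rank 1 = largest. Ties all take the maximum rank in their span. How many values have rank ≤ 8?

7

Sorted (descending): 56, 56, 48, 48, 36, 29, 22, 21, 21, 21, 18, 15
The 2 values of 56 occupy positions 1–2 → each gets rank 2.
The 2 values of 48 occupy positions 3–4 → each gets rank 4.
The 3 values of 21 occupy positions 8–10 → each gets rank 10.
Ranks ≤ 8: {2, 2, 4, 4, 5, 6, 7} → 7 values.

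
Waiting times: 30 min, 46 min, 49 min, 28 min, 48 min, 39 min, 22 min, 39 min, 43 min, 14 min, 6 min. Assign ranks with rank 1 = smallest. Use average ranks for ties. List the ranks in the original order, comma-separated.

5, 9, 11, 4, 10, 6.5, 3, 6.5, 8, 2, 1

Sorted (ascending): 6, 14, 22, 28, 30, 39, 39, 43, 46, 48, 49
The 2 values of 39 occupy positions 6–7 → average rank (6+7)/2 = 6.5.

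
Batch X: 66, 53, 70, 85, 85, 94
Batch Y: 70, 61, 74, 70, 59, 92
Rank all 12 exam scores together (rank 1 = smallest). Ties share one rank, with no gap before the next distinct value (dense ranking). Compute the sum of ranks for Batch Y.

29

Sorted (ascending): 53, 59, 61, 66, 70, 70, 70, 74, 85, 85, 92, 94
The 3 values of 70 share dense rank 5.
The 2 values of 85 share dense rank 7.
Remaining distinct values take the next consecutive integers.
Batch Y values → pooled ranks: 70→5, 61→3, 74→6, 70→5, 59→2, 92→8
Rank sum = 5 + 3 + 6 + 5 + 2 + 8 = 29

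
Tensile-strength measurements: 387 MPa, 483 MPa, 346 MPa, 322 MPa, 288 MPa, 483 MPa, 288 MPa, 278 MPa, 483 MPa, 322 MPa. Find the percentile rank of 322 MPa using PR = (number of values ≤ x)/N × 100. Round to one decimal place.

N = 10.
Strictly below 322: 3. Equal to 322: 2.
PR = 5/10 × 100 = 50.0

50.0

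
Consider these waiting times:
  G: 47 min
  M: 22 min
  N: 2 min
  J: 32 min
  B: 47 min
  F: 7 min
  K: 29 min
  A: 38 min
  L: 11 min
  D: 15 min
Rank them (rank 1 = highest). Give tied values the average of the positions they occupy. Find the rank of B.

Sorted (descending): 47, 47, 38, 32, 29, 22, 15, 11, 7, 2
The 2 values of 47 occupy positions 1–2 → average rank (1+2)/2 = 1.5.
B has value 47 min → rank 1.5.

1.5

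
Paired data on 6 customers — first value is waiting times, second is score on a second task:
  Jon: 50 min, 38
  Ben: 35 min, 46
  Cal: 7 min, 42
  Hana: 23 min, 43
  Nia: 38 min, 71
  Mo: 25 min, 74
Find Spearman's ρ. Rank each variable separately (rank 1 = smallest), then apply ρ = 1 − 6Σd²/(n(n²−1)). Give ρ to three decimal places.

Ranks of variable 1: 6, 4, 1, 2, 5, 3
Ranks of variable 2: 1, 4, 2, 3, 5, 6
d = r₁ − r₂: 5, 0, -1, -1, 0, -3
d²: 25, 0, 1, 1, 0, 9; Σd² = 36
ρ = 1 − 6·36/(6·35) = 1 − 216/210 = -0.029

-0.029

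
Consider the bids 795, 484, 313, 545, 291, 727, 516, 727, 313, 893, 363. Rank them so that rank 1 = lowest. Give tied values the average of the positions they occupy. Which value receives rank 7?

545

Sorted (ascending): 291, 313, 313, 363, 484, 516, 545, 727, 727, 795, 893
The 2 values of 313 occupy positions 2–3 → average rank (2+3)/2 = 2.5.
The 2 values of 727 occupy positions 8–9 → average rank (8+9)/2 = 8.5.
Rank 7 → value 545.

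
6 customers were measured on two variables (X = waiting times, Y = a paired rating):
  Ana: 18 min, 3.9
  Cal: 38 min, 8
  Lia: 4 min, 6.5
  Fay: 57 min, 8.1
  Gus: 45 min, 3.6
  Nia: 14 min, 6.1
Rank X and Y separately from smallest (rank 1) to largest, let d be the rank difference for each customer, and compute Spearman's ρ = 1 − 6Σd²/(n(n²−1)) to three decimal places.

Ranks of variable 1: 3, 4, 1, 6, 5, 2
Ranks of variable 2: 2, 5, 4, 6, 1, 3
d = r₁ − r₂: 1, -1, -3, 0, 4, -1
d²: 1, 1, 9, 0, 16, 1; Σd² = 28
ρ = 1 − 6·28/(6·35) = 1 − 168/210 = 0.200

0.200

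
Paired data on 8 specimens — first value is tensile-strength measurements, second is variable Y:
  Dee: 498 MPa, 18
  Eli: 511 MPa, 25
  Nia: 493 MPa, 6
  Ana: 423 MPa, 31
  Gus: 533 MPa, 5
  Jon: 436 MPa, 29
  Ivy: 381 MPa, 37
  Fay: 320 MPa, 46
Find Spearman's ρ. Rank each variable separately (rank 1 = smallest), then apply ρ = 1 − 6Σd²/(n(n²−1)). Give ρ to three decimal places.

-0.905

Ranks of variable 1: 6, 7, 5, 3, 8, 4, 2, 1
Ranks of variable 2: 3, 4, 2, 6, 1, 5, 7, 8
d = r₁ − r₂: 3, 3, 3, -3, 7, -1, -5, -7
d²: 9, 9, 9, 9, 49, 1, 25, 49; Σd² = 160
ρ = 1 − 6·160/(8·63) = 1 − 960/504 = -0.905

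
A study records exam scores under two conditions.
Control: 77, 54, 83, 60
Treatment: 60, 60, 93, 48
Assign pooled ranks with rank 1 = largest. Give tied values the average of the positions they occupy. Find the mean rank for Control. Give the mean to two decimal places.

4.25

Sorted (descending): 93, 83, 77, 60, 60, 60, 54, 48
The 3 values of 60 occupy positions 4–6 → average rank 5.
Control values → pooled ranks: 77→3, 54→7, 83→2, 60→5
Mean rank = (3 + 7 + 2 + 5) / 4 = 4.25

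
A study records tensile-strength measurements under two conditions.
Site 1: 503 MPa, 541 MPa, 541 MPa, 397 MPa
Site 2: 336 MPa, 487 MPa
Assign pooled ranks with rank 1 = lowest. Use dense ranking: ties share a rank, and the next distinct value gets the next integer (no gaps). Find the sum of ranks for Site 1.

Sorted (ascending): 336, 397, 487, 503, 541, 541
The 2 values of 541 share dense rank 5.
Remaining distinct values take the next consecutive integers.
Site 1 values → pooled ranks: 503→4, 541→5, 541→5, 397→2
Rank sum = 4 + 5 + 5 + 2 = 16

16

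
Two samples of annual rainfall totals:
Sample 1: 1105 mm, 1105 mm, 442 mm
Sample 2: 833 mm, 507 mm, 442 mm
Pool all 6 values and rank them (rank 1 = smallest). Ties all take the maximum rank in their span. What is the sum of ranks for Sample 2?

9

Sorted (ascending): 442, 442, 507, 833, 1105, 1105
The 2 values of 442 occupy positions 1–2 → each gets rank 2.
The 2 values of 1105 occupy positions 5–6 → each gets rank 6.
Sample 2 values → pooled ranks: 833→4, 507→3, 442→2
Rank sum = 4 + 3 + 2 = 9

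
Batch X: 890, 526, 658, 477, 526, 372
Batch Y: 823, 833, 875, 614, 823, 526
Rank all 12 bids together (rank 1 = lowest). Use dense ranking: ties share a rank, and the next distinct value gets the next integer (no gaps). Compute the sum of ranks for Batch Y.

34

Sorted (ascending): 372, 477, 526, 526, 526, 614, 658, 823, 823, 833, 875, 890
The 3 values of 526 share dense rank 3.
The 2 values of 823 share dense rank 6.
Remaining distinct values take the next consecutive integers.
Batch Y values → pooled ranks: 823→6, 833→7, 875→8, 614→4, 823→6, 526→3
Rank sum = 6 + 7 + 8 + 4 + 6 + 3 = 34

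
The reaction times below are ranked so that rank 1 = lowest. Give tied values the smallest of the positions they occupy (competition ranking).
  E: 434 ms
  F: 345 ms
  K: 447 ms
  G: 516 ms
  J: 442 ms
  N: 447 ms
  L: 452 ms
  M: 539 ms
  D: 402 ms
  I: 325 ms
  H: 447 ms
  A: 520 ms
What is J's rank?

Sorted (ascending): 325, 345, 402, 434, 442, 447, 447, 447, 452, 516, 520, 539
The 3 values of 447 occupy positions 6–8 → each gets rank 6.
J has value 442 ms → rank 5.

5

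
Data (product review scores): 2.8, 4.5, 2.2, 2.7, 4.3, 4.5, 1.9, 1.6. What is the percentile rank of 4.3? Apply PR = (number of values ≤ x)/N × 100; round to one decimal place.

N = 8.
Strictly below 4.3: 5. Equal to 4.3: 1.
PR = 6/8 × 100 = 75.0

75.0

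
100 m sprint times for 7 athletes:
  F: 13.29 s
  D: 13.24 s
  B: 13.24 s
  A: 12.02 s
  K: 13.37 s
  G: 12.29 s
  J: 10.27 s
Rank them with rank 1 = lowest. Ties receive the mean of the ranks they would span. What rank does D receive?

Sorted (ascending): 10.27, 12.02, 12.29, 13.24, 13.24, 13.29, 13.37
The 2 values of 13.24 occupy positions 4–5 → average rank (4+5)/2 = 4.5.
D has value 13.24 s → rank 4.5.

4.5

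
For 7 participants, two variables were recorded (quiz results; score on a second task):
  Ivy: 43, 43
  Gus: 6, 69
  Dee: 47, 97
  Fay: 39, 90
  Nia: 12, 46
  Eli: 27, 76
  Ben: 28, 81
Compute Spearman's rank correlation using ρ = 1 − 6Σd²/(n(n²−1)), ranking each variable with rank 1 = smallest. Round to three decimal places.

Ranks of variable 1: 6, 1, 7, 5, 2, 3, 4
Ranks of variable 2: 1, 3, 7, 6, 2, 4, 5
d = r₁ − r₂: 5, -2, 0, -1, 0, -1, -1
d²: 25, 4, 0, 1, 0, 1, 1; Σd² = 32
ρ = 1 − 6·32/(7·48) = 1 − 192/336 = 0.429

0.429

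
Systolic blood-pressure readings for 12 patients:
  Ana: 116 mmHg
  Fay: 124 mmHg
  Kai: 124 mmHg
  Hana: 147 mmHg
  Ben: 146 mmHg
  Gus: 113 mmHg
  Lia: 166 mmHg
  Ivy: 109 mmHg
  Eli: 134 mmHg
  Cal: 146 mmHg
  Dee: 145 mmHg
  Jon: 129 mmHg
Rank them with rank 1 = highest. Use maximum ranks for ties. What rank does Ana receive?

10

Sorted (descending): 166, 147, 146, 146, 145, 134, 129, 124, 124, 116, 113, 109
The 2 values of 146 occupy positions 3–4 → each gets rank 4.
The 2 values of 124 occupy positions 8–9 → each gets rank 9.
Ana has value 116 mmHg → rank 10.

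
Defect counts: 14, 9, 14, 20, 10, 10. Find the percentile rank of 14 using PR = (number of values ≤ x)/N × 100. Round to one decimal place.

N = 6.
Strictly below 14: 3. Equal to 14: 2.
PR = 5/6 × 100 = 83.3

83.3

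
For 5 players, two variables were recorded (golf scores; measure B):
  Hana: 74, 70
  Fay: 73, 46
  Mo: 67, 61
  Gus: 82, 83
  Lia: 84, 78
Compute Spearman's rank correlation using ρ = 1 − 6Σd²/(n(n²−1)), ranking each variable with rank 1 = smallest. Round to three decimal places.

0.800

Ranks of variable 1: 3, 2, 1, 4, 5
Ranks of variable 2: 3, 1, 2, 5, 4
d = r₁ − r₂: 0, 1, -1, -1, 1
d²: 0, 1, 1, 1, 1; Σd² = 4
ρ = 1 − 6·4/(5·24) = 1 − 24/120 = 0.800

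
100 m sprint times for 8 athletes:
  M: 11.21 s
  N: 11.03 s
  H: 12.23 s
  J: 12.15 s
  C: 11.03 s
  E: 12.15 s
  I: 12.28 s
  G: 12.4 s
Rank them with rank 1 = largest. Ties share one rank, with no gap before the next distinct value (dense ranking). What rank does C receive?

Sorted (descending): 12.4, 12.28, 12.23, 12.15, 12.15, 11.21, 11.03, 11.03
The 2 values of 12.15 share dense rank 4.
The 2 values of 11.03 share dense rank 6.
Remaining distinct values take the next consecutive integers.
C has value 11.03 s → rank 6.

6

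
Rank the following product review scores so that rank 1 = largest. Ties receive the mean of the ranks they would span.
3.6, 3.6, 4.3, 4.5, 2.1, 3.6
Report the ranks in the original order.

Sorted (descending): 4.5, 4.3, 3.6, 3.6, 3.6, 2.1
The 3 values of 3.6 occupy positions 3–5 → average rank 4.

4, 4, 2, 1, 6, 4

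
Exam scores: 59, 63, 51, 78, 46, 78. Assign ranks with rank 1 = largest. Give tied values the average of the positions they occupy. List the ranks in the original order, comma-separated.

4, 3, 5, 1.5, 6, 1.5

Sorted (descending): 78, 78, 63, 59, 51, 46
The 2 values of 78 occupy positions 1–2 → average rank (1+2)/2 = 1.5.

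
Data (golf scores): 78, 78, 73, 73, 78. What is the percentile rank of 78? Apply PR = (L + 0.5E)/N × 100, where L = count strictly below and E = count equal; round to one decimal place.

70.0

N = 5.
Strictly below 78: 2. Equal to 78: 3.
PR = (2 + 0.5·3)/5 × 100 = 70.0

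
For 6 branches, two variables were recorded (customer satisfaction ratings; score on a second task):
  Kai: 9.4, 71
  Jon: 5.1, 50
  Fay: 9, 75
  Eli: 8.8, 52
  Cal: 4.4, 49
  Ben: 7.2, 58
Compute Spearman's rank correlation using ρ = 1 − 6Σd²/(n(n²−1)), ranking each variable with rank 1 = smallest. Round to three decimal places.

0.886

Ranks of variable 1: 6, 2, 5, 4, 1, 3
Ranks of variable 2: 5, 2, 6, 3, 1, 4
d = r₁ − r₂: 1, 0, -1, 1, 0, -1
d²: 1, 0, 1, 1, 0, 1; Σd² = 4
ρ = 1 − 6·4/(6·35) = 1 − 24/210 = 0.886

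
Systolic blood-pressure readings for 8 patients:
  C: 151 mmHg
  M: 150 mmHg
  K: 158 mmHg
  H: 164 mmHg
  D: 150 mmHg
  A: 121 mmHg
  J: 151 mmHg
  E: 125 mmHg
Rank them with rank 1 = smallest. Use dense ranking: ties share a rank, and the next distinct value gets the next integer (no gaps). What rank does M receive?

3

Sorted (ascending): 121, 125, 150, 150, 151, 151, 158, 164
The 2 values of 150 share dense rank 3.
The 2 values of 151 share dense rank 4.
Remaining distinct values take the next consecutive integers.
M has value 150 mmHg → rank 3.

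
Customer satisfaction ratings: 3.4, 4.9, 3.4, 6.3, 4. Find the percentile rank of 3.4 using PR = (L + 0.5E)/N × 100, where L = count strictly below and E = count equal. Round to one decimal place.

N = 5.
Strictly below 3.4: 0. Equal to 3.4: 2.
PR = (0 + 0.5·2)/5 × 100 = 20.0

20.0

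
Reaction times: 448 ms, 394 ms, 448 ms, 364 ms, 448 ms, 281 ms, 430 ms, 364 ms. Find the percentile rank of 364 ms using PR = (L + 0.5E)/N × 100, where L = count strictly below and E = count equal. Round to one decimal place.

25.0

N = 8.
Strictly below 364: 1. Equal to 364: 2.
PR = (1 + 0.5·2)/8 × 100 = 25.0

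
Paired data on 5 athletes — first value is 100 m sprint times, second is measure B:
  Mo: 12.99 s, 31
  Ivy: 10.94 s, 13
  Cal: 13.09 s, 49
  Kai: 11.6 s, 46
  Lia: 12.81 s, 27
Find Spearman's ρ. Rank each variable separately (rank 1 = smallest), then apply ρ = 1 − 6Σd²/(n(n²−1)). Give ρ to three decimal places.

Ranks of variable 1: 4, 1, 5, 2, 3
Ranks of variable 2: 3, 1, 5, 4, 2
d = r₁ − r₂: 1, 0, 0, -2, 1
d²: 1, 0, 0, 4, 1; Σd² = 6
ρ = 1 − 6·6/(5·24) = 1 − 36/120 = 0.700

0.700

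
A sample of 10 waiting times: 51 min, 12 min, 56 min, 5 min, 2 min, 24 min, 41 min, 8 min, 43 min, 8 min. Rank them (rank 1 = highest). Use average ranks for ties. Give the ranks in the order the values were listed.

2, 6, 1, 9, 10, 5, 4, 7.5, 3, 7.5

Sorted (descending): 56, 51, 43, 41, 24, 12, 8, 8, 5, 2
The 2 values of 8 occupy positions 7–8 → average rank (7+8)/2 = 7.5.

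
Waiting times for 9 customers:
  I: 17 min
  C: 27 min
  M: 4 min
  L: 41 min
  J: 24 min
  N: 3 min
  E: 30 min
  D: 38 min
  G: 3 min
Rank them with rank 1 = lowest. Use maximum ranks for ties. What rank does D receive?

8

Sorted (ascending): 3, 3, 4, 17, 24, 27, 30, 38, 41
The 2 values of 3 occupy positions 1–2 → each gets rank 2.
D has value 38 min → rank 8.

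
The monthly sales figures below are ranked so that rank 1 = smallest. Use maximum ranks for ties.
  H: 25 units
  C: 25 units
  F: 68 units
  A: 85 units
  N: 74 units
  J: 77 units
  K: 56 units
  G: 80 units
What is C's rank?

2

Sorted (ascending): 25, 25, 56, 68, 74, 77, 80, 85
The 2 values of 25 occupy positions 1–2 → each gets rank 2.
C has value 25 units → rank 2.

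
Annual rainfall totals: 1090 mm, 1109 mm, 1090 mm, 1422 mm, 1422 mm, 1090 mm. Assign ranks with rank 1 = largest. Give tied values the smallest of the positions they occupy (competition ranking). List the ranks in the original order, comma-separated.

Sorted (descending): 1422, 1422, 1109, 1090, 1090, 1090
The 2 values of 1422 occupy positions 1–2 → each gets rank 1.
The 3 values of 1090 occupy positions 4–6 → each gets rank 4.

4, 3, 4, 1, 1, 4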